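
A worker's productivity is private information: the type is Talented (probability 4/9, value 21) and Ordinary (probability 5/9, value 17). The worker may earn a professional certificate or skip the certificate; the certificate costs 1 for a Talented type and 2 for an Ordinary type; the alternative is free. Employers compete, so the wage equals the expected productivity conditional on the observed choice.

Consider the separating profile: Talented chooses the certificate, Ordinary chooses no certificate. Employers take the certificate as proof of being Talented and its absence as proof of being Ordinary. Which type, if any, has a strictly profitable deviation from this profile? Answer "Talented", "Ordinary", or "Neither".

The certificate pays 21; no certificate pays 17.
Talented: assigned the certificate, nets 21 − 1 = 20; deviating to no certificate nets 17.
Ordinary: assigned no certificate, nets 17; deviating to the certificate nets 21 − 2 = 19.
The Ordinary type gains 2 by deviating.

Ordinary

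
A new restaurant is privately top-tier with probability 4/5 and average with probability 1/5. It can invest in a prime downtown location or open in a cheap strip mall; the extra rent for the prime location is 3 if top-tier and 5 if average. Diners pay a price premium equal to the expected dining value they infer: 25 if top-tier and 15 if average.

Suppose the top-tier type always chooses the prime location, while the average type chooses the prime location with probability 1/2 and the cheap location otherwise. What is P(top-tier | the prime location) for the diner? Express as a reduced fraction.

P(the prime location) = (4/5)·1 + (1/5)·(1/2) = 9/10.
By Bayes' rule, P(top-tier | the prime location) = (4/5) / (9/10) = 8/9.

8/9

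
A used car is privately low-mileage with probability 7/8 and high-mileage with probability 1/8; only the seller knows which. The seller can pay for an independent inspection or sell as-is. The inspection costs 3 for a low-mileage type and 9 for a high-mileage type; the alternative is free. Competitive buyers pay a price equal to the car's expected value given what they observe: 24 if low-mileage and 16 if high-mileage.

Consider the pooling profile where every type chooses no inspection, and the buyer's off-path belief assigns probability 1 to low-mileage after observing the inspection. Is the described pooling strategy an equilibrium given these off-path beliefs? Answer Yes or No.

On path, the buyer holds the prior and pays 7/8·24 + 1/8·16 = 23. Off path (the inspection), believing low-mileage, it pays 24.
low-mileage: no inspection nets 23; the inspection nets 24 − 3 = 21. low-mileage stays.
high-mileage: no inspection nets 23; the inspection nets 24 − 9 = 15. high-mileage stays.
No type deviates, so pooling is sustained.

Yes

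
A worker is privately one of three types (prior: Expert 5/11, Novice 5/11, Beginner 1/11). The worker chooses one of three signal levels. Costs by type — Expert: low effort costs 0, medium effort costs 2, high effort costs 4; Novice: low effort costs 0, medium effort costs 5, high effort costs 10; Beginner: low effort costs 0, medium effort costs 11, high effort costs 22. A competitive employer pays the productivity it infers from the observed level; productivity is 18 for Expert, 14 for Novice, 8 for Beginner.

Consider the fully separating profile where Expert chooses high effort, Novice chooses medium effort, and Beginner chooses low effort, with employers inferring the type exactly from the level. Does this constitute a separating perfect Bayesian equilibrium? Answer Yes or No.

Separating wages: high effort → 18, medium effort → 14, low effort → 8.
Expert (assigned high effort): low effort: 8 − 0 = 8; medium effort: 14 − 2 = 12; high effort: 18 − 4 = 14. Expert stays.
Novice (assigned medium effort): low effort: 8 − 0 = 8; medium effort: 14 − 5 = 9; high effort: 18 − 10 = 8. Novice stays.
Beginner (assigned low effort): low effort: 8 − 0 = 8; medium effort: 14 − 11 = 3; high effort: 18 − 22 = -4. Beginner stays.
Every type prefers its assigned level; separation holds.

Yes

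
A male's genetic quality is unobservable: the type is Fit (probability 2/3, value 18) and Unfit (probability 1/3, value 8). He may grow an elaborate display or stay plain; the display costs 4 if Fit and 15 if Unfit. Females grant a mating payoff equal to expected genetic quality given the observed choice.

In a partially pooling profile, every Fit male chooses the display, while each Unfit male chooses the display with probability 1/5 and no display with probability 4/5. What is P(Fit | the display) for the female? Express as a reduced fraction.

10/11

P(the display) = (2/3)·1 + (1/3)·(1/5) = 11/15.
By Bayes' rule, P(Fit | the display) = (2/3) / (11/15) = 10/11.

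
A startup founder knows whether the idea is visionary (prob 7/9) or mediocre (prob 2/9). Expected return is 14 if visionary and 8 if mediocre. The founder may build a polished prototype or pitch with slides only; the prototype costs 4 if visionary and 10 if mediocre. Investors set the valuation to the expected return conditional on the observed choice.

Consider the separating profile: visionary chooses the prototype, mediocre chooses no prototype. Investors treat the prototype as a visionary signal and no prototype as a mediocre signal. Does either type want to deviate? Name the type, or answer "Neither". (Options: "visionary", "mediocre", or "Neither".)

Neither

The prototype pays 14; no prototype pays 8.
visionary: assigned the prototype, nets 14 − 4 = 10; deviating to no prototype nets 8.
mediocre: assigned no prototype, nets 8; deviating to the prototype nets 14 − 10 = 4.
Both types strictly prefer their assigned action; no profitable deviation.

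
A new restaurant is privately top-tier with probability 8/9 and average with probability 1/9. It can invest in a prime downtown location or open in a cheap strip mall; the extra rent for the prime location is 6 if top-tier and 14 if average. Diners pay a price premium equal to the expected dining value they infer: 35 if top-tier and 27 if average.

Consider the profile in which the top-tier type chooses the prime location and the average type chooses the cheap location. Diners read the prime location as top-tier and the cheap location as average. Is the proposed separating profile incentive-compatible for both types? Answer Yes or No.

Under these beliefs, the prime location earns price premium 35 and the cheap location earns price premium 27.
top-tier: the prime location nets 35 − 6 = 29; the cheap location nets 27. top-tier prefers the prime location.
average: the prime location nets 35 − 14 = 21; the cheap location nets 27. average prefers the cheap location.
Neither type deviates, so the separating profile is an equilibrium.

Yes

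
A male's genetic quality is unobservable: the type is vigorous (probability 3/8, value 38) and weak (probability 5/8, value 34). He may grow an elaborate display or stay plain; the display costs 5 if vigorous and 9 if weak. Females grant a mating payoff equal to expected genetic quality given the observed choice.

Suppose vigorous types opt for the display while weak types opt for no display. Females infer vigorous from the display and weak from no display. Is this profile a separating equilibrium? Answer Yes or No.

No

Under these beliefs, the display earns mating payoff 38 and no display earns mating payoff 34.
vigorous: the display nets 38 − 5 = 33; no display nets 34. vigorous would deviate to no display.
weak: the display nets 38 − 9 = 29; no display nets 34. weak prefers no display.
vigorous has a profitable deviation, so the profile is not an equilibrium.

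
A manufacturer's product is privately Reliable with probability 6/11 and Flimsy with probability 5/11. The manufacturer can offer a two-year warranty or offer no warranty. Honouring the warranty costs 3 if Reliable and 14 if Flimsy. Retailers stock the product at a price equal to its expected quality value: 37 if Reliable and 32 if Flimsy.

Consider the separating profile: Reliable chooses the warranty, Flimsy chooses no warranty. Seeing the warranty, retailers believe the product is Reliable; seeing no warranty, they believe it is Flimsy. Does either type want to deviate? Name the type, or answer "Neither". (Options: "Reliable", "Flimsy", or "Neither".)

Neither

The warranty pays 37; no warranty pays 32.
Reliable: assigned the warranty, nets 37 − 3 = 34; deviating to no warranty nets 32.
Flimsy: assigned no warranty, nets 32; deviating to the warranty nets 37 − 14 = 23.
Both types strictly prefer their assigned action; no profitable deviation.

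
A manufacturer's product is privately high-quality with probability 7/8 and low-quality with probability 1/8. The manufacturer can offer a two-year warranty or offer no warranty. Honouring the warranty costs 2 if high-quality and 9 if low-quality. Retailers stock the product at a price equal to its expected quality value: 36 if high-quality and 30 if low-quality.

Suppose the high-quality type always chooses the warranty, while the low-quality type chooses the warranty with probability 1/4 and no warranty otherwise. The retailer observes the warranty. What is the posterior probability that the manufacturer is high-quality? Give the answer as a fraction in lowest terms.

28/29

P(the warranty) = (7/8)·1 + (1/8)·(1/4) = 29/32.
By Bayes' rule, P(high-quality | the warranty) = (7/8) / (29/32) = 28/29.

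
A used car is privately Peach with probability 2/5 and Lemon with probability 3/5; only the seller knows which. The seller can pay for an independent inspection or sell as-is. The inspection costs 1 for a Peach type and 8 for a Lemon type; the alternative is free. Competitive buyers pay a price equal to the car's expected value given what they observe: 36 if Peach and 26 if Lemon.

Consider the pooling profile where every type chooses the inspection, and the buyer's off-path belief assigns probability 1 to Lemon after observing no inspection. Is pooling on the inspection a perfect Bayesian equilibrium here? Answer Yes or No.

On path, the buyer holds the prior and pays 2/5·36 + 3/5·26 = 30. Off path (no inspection), believing Lemon, it pays 26.
Peach: the inspection nets 30 − 1 = 29; no inspection nets 26. Peach stays.
Lemon: the inspection nets 30 − 8 = 22; no inspection nets 26. Lemon would deviate.
A type deviates, so pooling fails.

No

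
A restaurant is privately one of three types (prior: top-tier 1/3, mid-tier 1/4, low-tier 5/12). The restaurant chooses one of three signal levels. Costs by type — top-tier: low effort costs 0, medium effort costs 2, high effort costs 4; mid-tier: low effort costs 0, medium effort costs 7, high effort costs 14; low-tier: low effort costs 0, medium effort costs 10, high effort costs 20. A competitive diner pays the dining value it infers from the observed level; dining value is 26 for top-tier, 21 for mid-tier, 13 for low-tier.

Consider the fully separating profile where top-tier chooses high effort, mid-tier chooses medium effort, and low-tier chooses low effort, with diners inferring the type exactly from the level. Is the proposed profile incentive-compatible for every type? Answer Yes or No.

Separating price premiums: high effort → 26, medium effort → 21, low effort → 13.
top-tier (assigned high effort): low effort: 13 − 0 = 13; medium effort: 21 − 2 = 19; high effort: 26 − 4 = 22. top-tier stays.
mid-tier (assigned medium effort): low effort: 13 − 0 = 13; medium effort: 21 − 7 = 14; high effort: 26 − 14 = 12. mid-tier stays.
low-tier (assigned low effort): low effort: 13 − 0 = 13; medium effort: 21 − 10 = 11; high effort: 26 − 20 = 6. low-tier stays.
Every type prefers its assigned level; separation holds.

Yes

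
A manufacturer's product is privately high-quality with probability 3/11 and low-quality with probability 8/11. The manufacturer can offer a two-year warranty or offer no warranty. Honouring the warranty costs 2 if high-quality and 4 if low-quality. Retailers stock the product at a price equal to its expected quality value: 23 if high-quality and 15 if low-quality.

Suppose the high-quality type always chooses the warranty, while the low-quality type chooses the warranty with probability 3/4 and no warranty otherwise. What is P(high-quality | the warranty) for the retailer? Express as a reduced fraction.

1/3

P(the warranty) = (3/11)·1 + (8/11)·(3/4) = 9/11.
By Bayes' rule, P(high-quality | the warranty) = (3/11) / (9/11) = 1/3.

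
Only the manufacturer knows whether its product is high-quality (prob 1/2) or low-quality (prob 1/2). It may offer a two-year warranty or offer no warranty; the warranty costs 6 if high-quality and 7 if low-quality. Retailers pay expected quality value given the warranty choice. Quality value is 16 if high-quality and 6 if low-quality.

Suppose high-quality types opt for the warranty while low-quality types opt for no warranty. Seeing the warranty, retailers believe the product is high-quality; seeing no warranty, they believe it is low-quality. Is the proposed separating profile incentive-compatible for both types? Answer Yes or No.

Under these beliefs, the warranty earns price 16 and no warranty earns price 6.
high-quality: the warranty nets 16 − 6 = 10; no warranty nets 6. high-quality prefers the warranty.
low-quality: the warranty nets 16 − 7 = 9; no warranty nets 6. low-quality would deviate to the warranty.
low-quality has a profitable deviation, so the profile is not an equilibrium.

No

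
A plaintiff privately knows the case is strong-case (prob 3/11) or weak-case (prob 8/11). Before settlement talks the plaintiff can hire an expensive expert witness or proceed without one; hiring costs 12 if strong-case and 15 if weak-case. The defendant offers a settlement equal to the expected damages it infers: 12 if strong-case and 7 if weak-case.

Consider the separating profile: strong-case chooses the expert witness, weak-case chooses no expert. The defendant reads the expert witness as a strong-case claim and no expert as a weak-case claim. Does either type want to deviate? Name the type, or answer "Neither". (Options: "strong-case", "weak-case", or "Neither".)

The expert witness pays 12; no expert pays 7.
strong-case: assigned the expert witness, nets 12 − 12 = 0; deviating to no expert nets 7.
weak-case: assigned no expert, nets 7; deviating to the expert witness nets 12 − 15 = -3.
The strong-case type gains 7 by deviating.

strong-case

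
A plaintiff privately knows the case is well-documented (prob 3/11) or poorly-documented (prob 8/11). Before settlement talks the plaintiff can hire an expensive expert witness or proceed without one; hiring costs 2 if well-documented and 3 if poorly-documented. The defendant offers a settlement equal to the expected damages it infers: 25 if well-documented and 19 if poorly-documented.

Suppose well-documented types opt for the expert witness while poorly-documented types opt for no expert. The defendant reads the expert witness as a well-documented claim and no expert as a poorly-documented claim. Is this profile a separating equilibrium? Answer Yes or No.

No

Under these beliefs, the expert witness earns settlement 25 and no expert earns settlement 19.
well-documented: the expert witness nets 25 − 2 = 23; no expert nets 19. well-documented prefers the expert witness.
poorly-documented: the expert witness nets 25 − 3 = 22; no expert nets 19. poorly-documented would deviate to the expert witness.
poorly-documented has a profitable deviation, so the profile is not an equilibrium.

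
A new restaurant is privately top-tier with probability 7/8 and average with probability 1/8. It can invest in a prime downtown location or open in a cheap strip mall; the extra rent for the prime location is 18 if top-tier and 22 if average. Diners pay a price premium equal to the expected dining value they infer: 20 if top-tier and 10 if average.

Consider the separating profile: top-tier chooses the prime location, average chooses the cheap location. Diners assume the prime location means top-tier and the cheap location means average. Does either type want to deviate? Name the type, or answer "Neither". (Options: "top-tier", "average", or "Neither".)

The prime location pays 20; the cheap location pays 10.
top-tier: assigned the prime location, nets 20 − 18 = 2; deviating to the cheap location nets 10.
average: assigned the cheap location, nets 10; deviating to the prime location nets 20 − 22 = -2.
The top-tier type gains 8 by deviating.

top-tier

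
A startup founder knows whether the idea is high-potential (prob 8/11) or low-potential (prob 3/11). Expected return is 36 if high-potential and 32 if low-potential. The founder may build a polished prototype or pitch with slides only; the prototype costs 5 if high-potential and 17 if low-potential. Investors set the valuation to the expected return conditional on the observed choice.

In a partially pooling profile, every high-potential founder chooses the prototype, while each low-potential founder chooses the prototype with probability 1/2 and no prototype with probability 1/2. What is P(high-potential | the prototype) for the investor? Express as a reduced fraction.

16/19

P(the prototype) = (8/11)·1 + (3/11)·(1/2) = 19/22.
By Bayes' rule, P(high-potential | the prototype) = (8/11) / (19/22) = 16/19.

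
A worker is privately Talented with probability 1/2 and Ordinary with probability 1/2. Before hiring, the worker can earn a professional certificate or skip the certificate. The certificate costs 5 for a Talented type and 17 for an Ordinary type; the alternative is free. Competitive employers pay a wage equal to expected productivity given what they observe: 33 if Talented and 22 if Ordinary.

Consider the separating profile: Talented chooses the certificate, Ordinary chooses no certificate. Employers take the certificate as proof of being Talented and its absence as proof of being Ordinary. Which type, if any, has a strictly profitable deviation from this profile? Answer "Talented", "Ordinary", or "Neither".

Neither

The certificate pays 33; no certificate pays 22.
Talented: assigned the certificate, nets 33 − 5 = 28; deviating to no certificate nets 22.
Ordinary: assigned no certificate, nets 22; deviating to the certificate nets 33 − 17 = 16.
Both types strictly prefer their assigned action; no profitable deviation.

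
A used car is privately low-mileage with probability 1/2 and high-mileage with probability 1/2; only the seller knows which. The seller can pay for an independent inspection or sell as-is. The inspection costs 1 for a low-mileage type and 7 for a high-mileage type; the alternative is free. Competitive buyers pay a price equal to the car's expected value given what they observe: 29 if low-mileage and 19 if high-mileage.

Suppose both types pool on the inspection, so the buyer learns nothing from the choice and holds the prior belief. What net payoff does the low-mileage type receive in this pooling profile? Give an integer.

Pooled price = 1/2·29 + 1/2·19 = 24.
low-mileage pays cost 1 for the inspection, so net payoff = 24 − 1 = 23.

23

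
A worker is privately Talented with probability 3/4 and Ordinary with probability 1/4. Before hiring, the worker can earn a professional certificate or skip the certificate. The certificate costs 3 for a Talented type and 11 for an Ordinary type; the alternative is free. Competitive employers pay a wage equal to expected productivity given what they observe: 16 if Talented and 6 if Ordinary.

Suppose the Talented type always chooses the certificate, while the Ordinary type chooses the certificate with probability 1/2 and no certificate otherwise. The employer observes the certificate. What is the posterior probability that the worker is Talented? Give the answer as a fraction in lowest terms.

6/7

P(the certificate) = (3/4)·1 + (1/4)·(1/2) = 7/8.
By Bayes' rule, P(Talented | the certificate) = (3/4) / (7/8) = 6/7.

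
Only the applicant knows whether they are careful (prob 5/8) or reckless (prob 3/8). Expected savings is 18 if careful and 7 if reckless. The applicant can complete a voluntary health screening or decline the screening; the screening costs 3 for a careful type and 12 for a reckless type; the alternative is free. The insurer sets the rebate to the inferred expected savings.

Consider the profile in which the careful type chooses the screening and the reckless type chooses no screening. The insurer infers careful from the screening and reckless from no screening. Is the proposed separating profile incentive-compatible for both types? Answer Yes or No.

Yes

Under these beliefs, the screening earns rebate 18 and no screening earns rebate 7.
careful: the screening nets 18 − 3 = 15; no screening nets 7. careful prefers the screening.
reckless: the screening nets 18 − 12 = 6; no screening nets 7. reckless prefers no screening.
Neither type deviates, so the separating profile is an equilibrium.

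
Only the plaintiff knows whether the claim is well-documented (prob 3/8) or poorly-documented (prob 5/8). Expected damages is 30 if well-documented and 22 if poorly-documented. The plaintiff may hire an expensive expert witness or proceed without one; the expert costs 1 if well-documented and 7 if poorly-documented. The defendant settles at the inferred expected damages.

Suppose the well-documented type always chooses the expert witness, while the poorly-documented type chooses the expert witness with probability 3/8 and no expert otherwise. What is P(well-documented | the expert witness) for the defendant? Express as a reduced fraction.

P(the expert witness) = (3/8)·1 + (5/8)·(3/8) = 39/64.
By Bayes' rule, P(well-documented | the expert witness) = (3/8) / (39/64) = 8/13.

8/13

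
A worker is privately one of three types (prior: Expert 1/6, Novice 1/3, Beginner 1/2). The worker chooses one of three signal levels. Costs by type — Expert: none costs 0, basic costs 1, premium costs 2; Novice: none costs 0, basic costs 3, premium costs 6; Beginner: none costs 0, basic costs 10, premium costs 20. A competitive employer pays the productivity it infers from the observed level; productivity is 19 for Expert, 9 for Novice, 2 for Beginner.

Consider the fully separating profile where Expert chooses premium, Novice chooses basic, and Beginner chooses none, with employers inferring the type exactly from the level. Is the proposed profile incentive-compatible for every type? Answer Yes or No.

Separating wages: premium → 19, basic → 9, none → 2.
Expert (assigned premium): none: 2 − 0 = 2; basic: 9 − 1 = 8; premium: 19 − 2 = 17. Expert stays.
Novice (assigned basic): none: 2 − 0 = 2; basic: 9 − 3 = 6; premium: 19 − 6 = 13. Novice prefers premium.
Beginner (assigned none): none: 2 − 0 = 2; basic: 9 − 10 = -1; premium: 19 − 20 = -1. Beginner stays.
At least one type deviates; the separating profile fails.

No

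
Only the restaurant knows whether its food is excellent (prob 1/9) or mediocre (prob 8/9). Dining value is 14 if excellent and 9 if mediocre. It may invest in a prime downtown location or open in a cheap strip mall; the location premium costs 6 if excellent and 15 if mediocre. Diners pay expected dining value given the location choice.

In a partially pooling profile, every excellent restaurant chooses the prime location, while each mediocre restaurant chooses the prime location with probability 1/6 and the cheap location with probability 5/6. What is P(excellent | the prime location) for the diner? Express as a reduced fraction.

3/7

P(the prime location) = (1/9)·1 + (8/9)·(1/6) = 7/27.
By Bayes' rule, P(excellent | the prime location) = (1/9) / (7/27) = 3/7.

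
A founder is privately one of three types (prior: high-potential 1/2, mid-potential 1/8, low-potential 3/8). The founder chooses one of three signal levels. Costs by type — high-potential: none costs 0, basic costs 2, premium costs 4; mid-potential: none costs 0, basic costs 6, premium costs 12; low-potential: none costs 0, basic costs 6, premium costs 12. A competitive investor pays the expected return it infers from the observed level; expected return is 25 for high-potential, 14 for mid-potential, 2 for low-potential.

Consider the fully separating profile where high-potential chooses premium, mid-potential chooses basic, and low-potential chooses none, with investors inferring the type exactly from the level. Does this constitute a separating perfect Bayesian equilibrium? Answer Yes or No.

Separating valuations: premium → 25, basic → 14, none → 2.
high-potential (assigned premium): none: 2 − 0 = 2; basic: 14 − 2 = 12; premium: 25 − 4 = 21. high-potential stays.
mid-potential (assigned basic): none: 2 − 0 = 2; basic: 14 − 6 = 8; premium: 25 − 12 = 13. mid-potential prefers premium.
low-potential (assigned none): none: 2 − 0 = 2; basic: 14 − 6 = 8; premium: 25 − 12 = 13. low-potential prefers premium.
At least one type deviates; the separating profile fails.

No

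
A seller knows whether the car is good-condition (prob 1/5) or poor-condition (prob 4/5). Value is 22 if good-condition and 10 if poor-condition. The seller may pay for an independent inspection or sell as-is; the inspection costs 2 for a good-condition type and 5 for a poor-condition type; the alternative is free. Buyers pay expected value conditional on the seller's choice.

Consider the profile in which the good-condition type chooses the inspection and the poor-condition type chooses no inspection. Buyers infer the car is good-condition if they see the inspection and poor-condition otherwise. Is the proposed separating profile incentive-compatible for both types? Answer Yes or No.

No

Under these beliefs, the inspection earns price 22 and no inspection earns price 10.
good-condition: the inspection nets 22 − 2 = 20; no inspection nets 10. good-condition prefers the inspection.
poor-condition: the inspection nets 22 − 5 = 17; no inspection nets 10. poor-condition would deviate to the inspection.
poor-condition has a profitable deviation, so the profile is not an equilibrium.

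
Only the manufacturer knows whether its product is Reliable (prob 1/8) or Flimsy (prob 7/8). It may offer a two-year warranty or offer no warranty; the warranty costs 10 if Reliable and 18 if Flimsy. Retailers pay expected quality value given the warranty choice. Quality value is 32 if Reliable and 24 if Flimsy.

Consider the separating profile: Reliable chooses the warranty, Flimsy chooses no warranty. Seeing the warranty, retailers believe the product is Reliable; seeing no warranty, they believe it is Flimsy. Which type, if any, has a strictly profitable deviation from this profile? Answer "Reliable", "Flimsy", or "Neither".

Reliable

The warranty pays 32; no warranty pays 24.
Reliable: assigned the warranty, nets 32 − 10 = 22; deviating to no warranty nets 24.
Flimsy: assigned no warranty, nets 24; deviating to the warranty nets 32 − 18 = 14.
The Reliable type gains 2 by deviating.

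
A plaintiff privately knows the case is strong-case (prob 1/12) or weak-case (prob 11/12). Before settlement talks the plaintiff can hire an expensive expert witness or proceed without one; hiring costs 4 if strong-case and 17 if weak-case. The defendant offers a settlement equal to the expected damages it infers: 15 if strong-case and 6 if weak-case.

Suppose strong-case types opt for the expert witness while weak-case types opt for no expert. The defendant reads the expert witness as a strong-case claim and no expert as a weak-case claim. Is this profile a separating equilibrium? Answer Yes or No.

Yes

Under these beliefs, the expert witness earns settlement 15 and no expert earns settlement 6.
strong-case: the expert witness nets 15 − 4 = 11; no expert nets 6. strong-case prefers the expert witness.
weak-case: the expert witness nets 15 − 17 = -2; no expert nets 6. weak-case prefers no expert.
Neither type deviates, so the separating profile is an equilibrium.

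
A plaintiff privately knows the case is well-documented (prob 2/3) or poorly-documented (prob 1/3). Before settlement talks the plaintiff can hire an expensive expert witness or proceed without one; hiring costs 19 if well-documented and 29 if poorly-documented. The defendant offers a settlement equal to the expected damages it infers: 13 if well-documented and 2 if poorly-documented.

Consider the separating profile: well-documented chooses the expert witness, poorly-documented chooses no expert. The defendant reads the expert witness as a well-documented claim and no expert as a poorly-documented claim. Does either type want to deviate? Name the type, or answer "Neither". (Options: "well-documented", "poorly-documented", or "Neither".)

well-documented

The expert witness pays 13; no expert pays 2.
well-documented: assigned the expert witness, nets 13 − 19 = -6; deviating to no expert nets 2.
poorly-documented: assigned no expert, nets 2; deviating to the expert witness nets 13 − 29 = -16.
The well-documented type gains 8 by deviating.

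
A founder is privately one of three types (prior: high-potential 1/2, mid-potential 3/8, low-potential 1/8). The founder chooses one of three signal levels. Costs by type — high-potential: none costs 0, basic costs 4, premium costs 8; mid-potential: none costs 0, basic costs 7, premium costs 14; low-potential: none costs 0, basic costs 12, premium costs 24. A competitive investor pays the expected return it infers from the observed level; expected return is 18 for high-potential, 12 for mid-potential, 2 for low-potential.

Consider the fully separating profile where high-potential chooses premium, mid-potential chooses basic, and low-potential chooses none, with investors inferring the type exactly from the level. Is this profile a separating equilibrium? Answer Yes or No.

Separating valuations: premium → 18, basic → 12, none → 2.
high-potential (assigned premium): none: 2 − 0 = 2; basic: 12 − 4 = 8; premium: 18 − 8 = 10. high-potential stays.
mid-potential (assigned basic): none: 2 − 0 = 2; basic: 12 − 7 = 5; premium: 18 − 14 = 4. mid-potential stays.
low-potential (assigned none): none: 2 − 0 = 2; basic: 12 − 12 = 0; premium: 18 − 24 = -6. low-potential stays.
Every type prefers its assigned level; separation holds.

Yes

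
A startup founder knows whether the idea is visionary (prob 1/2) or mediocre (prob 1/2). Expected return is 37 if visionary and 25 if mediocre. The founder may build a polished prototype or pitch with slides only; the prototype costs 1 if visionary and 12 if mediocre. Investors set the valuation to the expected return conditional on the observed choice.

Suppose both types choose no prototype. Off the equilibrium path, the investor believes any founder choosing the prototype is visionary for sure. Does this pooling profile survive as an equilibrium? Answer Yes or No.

On path, the investor holds the prior and pays 1/2·37 + 1/2·25 = 31. Off path (the prototype), believing visionary, it pays 37.
visionary: no prototype nets 31; the prototype nets 37 − 1 = 36. visionary would deviate.
mediocre: no prototype nets 31; the prototype nets 37 − 12 = 25. mediocre stays.
A type deviates, so pooling fails.

No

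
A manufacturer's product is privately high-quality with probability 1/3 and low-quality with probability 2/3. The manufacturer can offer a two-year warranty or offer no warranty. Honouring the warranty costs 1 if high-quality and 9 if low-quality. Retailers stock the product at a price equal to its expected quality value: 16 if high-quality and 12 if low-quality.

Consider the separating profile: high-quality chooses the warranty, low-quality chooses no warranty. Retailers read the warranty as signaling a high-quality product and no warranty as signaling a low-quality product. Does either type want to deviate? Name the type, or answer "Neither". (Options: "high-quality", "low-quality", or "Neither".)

Neither

The warranty pays 16; no warranty pays 12.
high-quality: assigned the warranty, nets 16 − 1 = 15; deviating to no warranty nets 12.
low-quality: assigned no warranty, nets 12; deviating to the warranty nets 16 − 9 = 7.
Both types strictly prefer their assigned action; no profitable deviation.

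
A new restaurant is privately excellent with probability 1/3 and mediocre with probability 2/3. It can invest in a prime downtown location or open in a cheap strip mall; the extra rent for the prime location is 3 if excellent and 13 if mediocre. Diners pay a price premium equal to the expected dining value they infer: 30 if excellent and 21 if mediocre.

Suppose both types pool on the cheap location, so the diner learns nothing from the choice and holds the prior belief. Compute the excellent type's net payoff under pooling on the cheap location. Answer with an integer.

Pooled price premium = 1/3·30 + 2/3·21 = 24.
excellent pays no cost for the cheap location, so net payoff = 24.

24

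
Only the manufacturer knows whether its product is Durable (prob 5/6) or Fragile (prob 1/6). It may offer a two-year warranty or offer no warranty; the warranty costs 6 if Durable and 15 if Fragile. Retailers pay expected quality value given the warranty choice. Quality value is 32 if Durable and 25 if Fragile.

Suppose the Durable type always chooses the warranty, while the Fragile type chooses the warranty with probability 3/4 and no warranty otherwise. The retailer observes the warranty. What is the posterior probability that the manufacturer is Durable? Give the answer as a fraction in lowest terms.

20/23

P(the warranty) = (5/6)·1 + (1/6)·(3/4) = 23/24.
By Bayes' rule, P(Durable | the warranty) = (5/6) / (23/24) = 20/23.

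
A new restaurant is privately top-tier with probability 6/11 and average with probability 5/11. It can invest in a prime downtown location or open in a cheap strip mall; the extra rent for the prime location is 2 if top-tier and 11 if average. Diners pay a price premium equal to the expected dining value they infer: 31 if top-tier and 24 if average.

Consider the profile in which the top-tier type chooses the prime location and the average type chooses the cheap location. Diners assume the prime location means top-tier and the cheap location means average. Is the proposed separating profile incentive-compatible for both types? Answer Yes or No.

Yes

Under these beliefs, the prime location earns price premium 31 and the cheap location earns price premium 24.
top-tier: the prime location nets 31 − 2 = 29; the cheap location nets 24. top-tier prefers the prime location.
average: the prime location nets 31 − 11 = 20; the cheap location nets 24. average prefers the cheap location.
Neither type deviates, so the separating profile is an equilibrium.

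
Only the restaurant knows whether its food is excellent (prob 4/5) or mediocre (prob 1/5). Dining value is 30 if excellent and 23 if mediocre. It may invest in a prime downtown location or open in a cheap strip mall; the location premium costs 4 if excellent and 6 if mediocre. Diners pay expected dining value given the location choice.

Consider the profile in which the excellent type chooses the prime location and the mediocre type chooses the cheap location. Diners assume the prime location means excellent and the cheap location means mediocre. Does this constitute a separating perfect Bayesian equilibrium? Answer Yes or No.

No

Under these beliefs, the prime location earns price premium 30 and the cheap location earns price premium 23.
excellent: the prime location nets 30 − 4 = 26; the cheap location nets 23. excellent prefers the prime location.
mediocre: the prime location nets 30 − 6 = 24; the cheap location nets 23. mediocre would deviate to the prime location.
mediocre has a profitable deviation, so the profile is not an equilibrium.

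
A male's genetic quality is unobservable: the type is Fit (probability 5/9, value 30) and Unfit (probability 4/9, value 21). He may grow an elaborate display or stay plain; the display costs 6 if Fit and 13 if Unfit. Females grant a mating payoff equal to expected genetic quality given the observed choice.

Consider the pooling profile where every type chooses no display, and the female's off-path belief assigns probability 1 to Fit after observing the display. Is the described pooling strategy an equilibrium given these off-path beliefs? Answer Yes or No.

On path, the female holds the prior and pays 5/9·30 + 4/9·21 = 26. Off path (the display), believing Fit, it pays 30.
Fit: no display nets 26; the display nets 30 − 6 = 24. Fit stays.
Unfit: no display nets 26; the display nets 30 − 13 = 17. Unfit stays.
No type deviates, so pooling is sustained.

Yes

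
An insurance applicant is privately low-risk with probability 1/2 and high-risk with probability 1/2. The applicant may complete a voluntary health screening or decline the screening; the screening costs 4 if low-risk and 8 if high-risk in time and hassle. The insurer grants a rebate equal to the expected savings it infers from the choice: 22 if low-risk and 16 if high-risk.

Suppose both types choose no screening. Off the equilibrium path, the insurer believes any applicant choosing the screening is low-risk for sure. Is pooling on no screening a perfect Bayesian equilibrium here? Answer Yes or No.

Yes

On path, the insurer holds the prior and pays 1/2·22 + 1/2·16 = 19. Off path (the screening), believing low-risk, it pays 22.
low-risk: no screening nets 19; the screening nets 22 − 4 = 18. low-risk stays.
high-risk: no screening nets 19; the screening nets 22 − 8 = 14. high-risk stays.
No type deviates, so pooling is sustained.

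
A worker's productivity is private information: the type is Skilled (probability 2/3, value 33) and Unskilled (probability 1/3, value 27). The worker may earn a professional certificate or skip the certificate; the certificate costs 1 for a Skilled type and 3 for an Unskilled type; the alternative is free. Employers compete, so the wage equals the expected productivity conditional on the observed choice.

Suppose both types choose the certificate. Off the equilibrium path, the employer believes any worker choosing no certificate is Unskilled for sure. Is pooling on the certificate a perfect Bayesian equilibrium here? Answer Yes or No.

Yes

On path, the employer holds the prior and pays 2/3·33 + 1/3·27 = 31. Off path (no certificate), believing Unskilled, it pays 27.
Skilled: the certificate nets 31 − 1 = 30; no certificate nets 27. Skilled stays.
Unskilled: the certificate nets 31 − 3 = 28; no certificate nets 27. Unskilled stays.
No type deviates, so pooling is sustained.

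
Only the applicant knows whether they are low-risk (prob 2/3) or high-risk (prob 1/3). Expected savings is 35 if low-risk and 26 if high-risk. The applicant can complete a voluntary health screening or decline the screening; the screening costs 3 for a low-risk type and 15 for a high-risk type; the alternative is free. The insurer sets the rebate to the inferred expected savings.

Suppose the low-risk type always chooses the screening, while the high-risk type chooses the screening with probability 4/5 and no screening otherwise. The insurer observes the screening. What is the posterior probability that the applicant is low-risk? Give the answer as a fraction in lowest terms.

5/7

P(the screening) = (2/3)·1 + (1/3)·(4/5) = 14/15.
By Bayes' rule, P(low-risk | the screening) = (2/3) / (14/15) = 5/7.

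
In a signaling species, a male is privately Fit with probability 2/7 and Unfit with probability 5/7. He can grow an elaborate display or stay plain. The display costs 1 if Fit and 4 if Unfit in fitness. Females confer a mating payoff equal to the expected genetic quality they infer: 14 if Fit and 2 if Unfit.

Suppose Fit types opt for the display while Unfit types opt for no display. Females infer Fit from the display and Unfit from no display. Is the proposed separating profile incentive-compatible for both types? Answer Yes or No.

Under these beliefs, the display earns mating payoff 14 and no display earns mating payoff 2.
Fit: the display nets 14 − 1 = 13; no display nets 2. Fit prefers the display.
Unfit: the display nets 14 − 4 = 10; no display nets 2. Unfit would deviate to the display.
Unfit has a profitable deviation, so the profile is not an equilibrium.

No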